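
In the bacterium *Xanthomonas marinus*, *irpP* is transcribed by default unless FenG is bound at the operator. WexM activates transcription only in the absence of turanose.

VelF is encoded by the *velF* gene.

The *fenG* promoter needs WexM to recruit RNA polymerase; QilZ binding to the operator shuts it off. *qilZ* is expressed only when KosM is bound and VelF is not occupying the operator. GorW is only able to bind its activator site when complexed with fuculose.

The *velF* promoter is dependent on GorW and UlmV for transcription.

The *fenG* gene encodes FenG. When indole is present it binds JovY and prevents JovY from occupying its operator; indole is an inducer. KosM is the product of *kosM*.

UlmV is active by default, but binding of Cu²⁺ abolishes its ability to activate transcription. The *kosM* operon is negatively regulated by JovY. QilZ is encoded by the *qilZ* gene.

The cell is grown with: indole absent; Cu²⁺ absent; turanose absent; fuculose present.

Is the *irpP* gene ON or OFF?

OFF

Fuculose is present, so GorW is active.
Cu²⁺ is absent, so UlmV is active.
No repressor is bound and GorW and UlmV are active, so *velF* is transcribed.
So VelF is produced and active.
Indole is absent, so JovY is active.
With repressor JovY bound, *kosM* is not transcribed.
So KosM is not produced.
With repressor VelF bound, *qilZ* is not transcribed.
So QilZ is not produced.
Turanose is absent, so WexM is active.
No repressor is bound and WexM is active, so *fenG* is transcribed.
So FenG is produced and active.
With repressor FenG bound, *irpP* is not transcribed.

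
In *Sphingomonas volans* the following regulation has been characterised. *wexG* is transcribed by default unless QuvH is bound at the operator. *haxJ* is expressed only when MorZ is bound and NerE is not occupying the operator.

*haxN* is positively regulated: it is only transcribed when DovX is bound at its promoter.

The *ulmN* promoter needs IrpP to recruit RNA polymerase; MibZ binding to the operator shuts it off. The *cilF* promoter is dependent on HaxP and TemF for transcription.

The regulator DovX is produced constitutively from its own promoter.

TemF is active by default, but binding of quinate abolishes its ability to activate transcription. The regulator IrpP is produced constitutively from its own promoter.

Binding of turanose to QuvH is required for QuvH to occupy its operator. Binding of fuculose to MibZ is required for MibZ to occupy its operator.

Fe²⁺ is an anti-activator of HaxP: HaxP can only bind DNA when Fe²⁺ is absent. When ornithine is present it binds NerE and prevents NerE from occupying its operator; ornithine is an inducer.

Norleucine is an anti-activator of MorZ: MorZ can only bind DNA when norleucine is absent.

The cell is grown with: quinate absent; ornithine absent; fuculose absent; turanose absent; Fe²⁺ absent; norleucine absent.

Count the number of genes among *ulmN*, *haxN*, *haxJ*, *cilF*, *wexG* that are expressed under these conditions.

IrpP is produced constitutively and is active.
Fuculose is absent, so MibZ is inactive.
No repressor is bound and IrpP is active, so *ulmN* is transcribed.
→ *ulmN* is ON.
DovX is produced constitutively and is active.
No repressor is bound and DovX is active, so *haxN* is transcribed.
→ *haxN* is ON.
Ornithine is absent, so NerE is active.
Norleucine is absent, so MorZ is active.
With repressor NerE bound, *haxJ* is not transcribed.
→ *haxJ* is OFF.
Fe²⁺ is absent, so HaxP is active.
Quinate is absent, so TemF is active.
No repressor is bound and HaxP and TemF are active, so *cilF* is transcribed.
→ *cilF* is ON.
Turanose is absent, so QuvH is inactive.
With no repressor bound, *wexG* is transcribed.
→ *wexG* is ON.
4 of the 5 genes are transcribed.

4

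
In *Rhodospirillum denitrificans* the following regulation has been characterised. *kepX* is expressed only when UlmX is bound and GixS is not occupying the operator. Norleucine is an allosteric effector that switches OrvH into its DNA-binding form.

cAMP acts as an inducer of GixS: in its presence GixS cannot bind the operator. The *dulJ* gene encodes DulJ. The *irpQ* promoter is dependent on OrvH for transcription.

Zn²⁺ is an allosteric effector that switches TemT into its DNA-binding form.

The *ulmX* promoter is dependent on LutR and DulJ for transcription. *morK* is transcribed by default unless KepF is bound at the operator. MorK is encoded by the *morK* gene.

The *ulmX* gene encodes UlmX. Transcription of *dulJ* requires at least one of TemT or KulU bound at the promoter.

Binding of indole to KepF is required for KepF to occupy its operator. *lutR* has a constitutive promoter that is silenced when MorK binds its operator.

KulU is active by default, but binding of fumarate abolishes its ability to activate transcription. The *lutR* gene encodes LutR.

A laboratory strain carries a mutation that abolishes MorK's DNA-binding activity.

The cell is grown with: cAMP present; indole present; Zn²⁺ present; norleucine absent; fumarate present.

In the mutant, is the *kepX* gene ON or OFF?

ON

cAMP is present, so GixS is inactive.
MorK is non-functional in this strain, so it has no effect.
With no repressor bound, *lutR* is transcribed.
So LutR is produced and active.
Zn²⁺ is present, so TemT is active.
Fumarate is present, so KulU is inactive.
Activator TemT is present, so *dulJ* is transcribed.
So DulJ is produced and active.
No repressor is bound and LutR and DulJ are active, so *ulmX* is transcribed.
So UlmX is produced and active.
No repressor is bound and UlmX is active, so *kepX* is transcribed.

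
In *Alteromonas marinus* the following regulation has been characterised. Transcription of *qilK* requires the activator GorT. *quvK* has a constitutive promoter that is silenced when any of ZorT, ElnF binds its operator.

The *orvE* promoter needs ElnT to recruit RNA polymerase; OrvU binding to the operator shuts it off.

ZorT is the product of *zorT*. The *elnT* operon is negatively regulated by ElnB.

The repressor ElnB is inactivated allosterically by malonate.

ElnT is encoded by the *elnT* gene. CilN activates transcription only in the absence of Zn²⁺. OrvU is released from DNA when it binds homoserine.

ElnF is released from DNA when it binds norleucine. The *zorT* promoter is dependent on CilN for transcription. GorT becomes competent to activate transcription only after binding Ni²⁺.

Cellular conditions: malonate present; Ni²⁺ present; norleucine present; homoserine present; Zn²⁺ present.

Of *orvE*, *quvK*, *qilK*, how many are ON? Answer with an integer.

Malonate is present, so ElnB is inactive.
With no repressor bound, *elnT* is transcribed.
So ElnT is produced and active.
Homoserine is present, so OrvU is inactive.
No repressor is bound and ElnT is active, so *orvE* is transcribed.
→ *orvE* is ON.
Zn²⁺ is present, so CilN is inactive.
Required activator CilN is absent, so *zorT* is not transcribed.
So ZorT is not produced.
Norleucine is present, so ElnF is inactive.
With no repressor bound, *quvK* is transcribed.
→ *quvK* is ON.
Ni²⁺ is present, so GorT is active.
No repressor is bound and GorT is active, so *qilK* is transcribed.
→ *qilK* is ON.
3 of the 3 genes are transcribed.

3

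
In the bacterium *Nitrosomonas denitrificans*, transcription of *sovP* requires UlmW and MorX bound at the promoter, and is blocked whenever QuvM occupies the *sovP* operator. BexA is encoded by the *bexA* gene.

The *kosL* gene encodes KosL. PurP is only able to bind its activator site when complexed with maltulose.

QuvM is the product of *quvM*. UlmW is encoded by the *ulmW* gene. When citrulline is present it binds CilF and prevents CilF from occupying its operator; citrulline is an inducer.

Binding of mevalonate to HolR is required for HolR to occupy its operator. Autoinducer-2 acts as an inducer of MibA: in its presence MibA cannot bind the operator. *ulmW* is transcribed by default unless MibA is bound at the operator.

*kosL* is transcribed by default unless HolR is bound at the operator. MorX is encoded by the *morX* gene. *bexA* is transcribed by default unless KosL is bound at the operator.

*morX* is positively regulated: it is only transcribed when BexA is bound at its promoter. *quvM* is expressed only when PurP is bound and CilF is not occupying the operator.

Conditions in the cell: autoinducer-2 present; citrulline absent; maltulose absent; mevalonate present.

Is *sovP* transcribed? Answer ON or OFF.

Autoinducer-2 is present, so MibA is inactive.
With no repressor bound, *ulmW* is transcribed.
So UlmW is produced and active.
Citrulline is absent, so CilF is active.
Maltulose is absent, so PurP is inactive.
With repressor CilF bound, *quvM* is not transcribed.
So QuvM is not produced.
Mevalonate is present, so HolR is active.
With repressor HolR bound, *kosL* is not transcribed.
So KosL is not produced.
With no repressor bound, *bexA* is transcribed.
So BexA is produced and active.
No repressor is bound and BexA is active, so *morX* is transcribed.
So MorX is produced and active.
No repressor is bound and UlmW and MorX are active, so *sovP* is transcribed.

ON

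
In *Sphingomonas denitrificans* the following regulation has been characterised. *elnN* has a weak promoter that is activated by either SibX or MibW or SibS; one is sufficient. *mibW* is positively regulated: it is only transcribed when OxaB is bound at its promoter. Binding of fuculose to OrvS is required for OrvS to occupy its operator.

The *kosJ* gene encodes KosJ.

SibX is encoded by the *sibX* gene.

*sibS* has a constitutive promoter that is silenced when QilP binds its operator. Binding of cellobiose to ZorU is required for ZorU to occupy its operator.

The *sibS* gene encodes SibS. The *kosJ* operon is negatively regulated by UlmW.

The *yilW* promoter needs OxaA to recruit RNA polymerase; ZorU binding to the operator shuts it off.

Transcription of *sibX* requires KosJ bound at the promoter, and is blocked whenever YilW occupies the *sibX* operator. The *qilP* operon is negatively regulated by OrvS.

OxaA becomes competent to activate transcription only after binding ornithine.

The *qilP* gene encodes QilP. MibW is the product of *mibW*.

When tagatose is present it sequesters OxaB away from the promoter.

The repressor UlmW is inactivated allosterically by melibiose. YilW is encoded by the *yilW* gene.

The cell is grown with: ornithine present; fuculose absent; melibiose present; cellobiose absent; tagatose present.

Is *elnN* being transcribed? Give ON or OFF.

OFF

Ornithine is present, so OxaA is active.
Cellobiose is absent, so ZorU is inactive.
No repressor is bound and OxaA is active, so *yilW* is transcribed.
So YilW is produced and active.
Melibiose is present, so UlmW is inactive.
With no repressor bound, *kosJ* is transcribed.
So KosJ is produced and active.
With repressor YilW bound, *sibX* is not transcribed.
So SibX is not produced.
Tagatose is present, so OxaB is inactive.
Required activator OxaB is absent, so *mibW* is not transcribed.
So MibW is not produced.
Fuculose is absent, so OrvS is inactive.
With no repressor bound, *qilP* is transcribed.
So QilP is produced and active.
With repressor QilP bound, *sibS* is not transcribed.
So SibS is not produced.
No activator is available at the *elnN* promoter, so *elnN* is not transcribed.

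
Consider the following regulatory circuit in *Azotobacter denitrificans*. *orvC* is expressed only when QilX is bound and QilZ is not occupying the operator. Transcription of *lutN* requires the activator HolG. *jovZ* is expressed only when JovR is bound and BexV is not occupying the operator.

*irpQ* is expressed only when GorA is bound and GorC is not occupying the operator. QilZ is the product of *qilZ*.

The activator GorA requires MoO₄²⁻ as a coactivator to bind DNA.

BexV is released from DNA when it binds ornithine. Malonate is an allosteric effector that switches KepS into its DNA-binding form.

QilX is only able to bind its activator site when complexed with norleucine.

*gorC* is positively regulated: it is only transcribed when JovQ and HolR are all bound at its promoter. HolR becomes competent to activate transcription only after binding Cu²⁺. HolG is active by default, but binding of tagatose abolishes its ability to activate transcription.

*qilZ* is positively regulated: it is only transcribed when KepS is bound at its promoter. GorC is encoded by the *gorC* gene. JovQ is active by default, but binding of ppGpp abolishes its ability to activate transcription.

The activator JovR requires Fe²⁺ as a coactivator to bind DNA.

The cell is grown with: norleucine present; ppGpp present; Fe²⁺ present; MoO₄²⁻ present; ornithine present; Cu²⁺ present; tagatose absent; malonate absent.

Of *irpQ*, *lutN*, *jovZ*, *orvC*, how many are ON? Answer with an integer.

ppGpp is present, so JovQ is inactive.
Cu²⁺ is present, so HolR is active.
Required activator JovQ is absent, so *gorC* is not transcribed.
So GorC is not produced.
MoO₄²⁻ is present, so GorA is active.
No repressor is bound and GorA is active, so *irpQ* is transcribed.
→ *irpQ* is ON.
Tagatose is absent, so HolG is active.
No repressor is bound and HolG is active, so *lutN* is transcribed.
→ *lutN* is ON.
Fe²⁺ is present, so JovR is active.
Ornithine is present, so BexV is inactive.
No repressor is bound and JovR is active, so *jovZ* is transcribed.
→ *jovZ* is ON.
Malonate is absent, so KepS is inactive.
Required activator KepS is absent, so *qilZ* is not transcribed.
So QilZ is not produced.
Norleucine is present, so QilX is active.
No repressor is bound and QilX is active, so *orvC* is transcribed.
→ *orvC* is ON.
4 of the 4 genes are transcribed.

4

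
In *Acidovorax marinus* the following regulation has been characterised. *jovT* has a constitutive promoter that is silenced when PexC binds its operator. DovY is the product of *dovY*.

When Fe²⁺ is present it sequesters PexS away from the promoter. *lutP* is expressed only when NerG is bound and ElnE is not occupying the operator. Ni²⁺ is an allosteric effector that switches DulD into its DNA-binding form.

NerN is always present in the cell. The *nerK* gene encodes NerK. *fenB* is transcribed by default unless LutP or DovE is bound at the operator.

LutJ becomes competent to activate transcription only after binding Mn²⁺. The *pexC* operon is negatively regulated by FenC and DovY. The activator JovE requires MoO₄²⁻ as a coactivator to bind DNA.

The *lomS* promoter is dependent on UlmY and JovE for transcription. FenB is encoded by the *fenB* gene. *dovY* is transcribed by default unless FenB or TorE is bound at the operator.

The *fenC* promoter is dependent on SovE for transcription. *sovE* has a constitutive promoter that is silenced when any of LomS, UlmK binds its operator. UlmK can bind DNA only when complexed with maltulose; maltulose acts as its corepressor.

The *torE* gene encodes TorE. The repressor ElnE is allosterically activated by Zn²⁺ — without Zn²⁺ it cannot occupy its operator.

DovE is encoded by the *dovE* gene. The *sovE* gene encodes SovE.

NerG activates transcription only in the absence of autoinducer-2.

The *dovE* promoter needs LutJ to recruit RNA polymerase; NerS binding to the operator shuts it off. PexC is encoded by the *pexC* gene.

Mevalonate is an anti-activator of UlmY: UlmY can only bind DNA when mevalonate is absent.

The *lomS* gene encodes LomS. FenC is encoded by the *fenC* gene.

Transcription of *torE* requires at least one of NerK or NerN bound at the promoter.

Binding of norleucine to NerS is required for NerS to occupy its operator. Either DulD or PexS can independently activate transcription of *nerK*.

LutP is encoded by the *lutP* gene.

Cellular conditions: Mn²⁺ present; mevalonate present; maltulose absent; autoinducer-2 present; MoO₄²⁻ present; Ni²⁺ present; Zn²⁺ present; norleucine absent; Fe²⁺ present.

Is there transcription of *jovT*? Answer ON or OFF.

ON

Mevalonate is present, so UlmY is inactive.
MoO₄²⁻ is present, so JovE is active.
Required activator UlmY is absent, so *lomS* is not transcribed.
So LomS is not produced.
Maltulose is absent, so UlmK is inactive.
With no repressor bound, *sovE* is transcribed.
So SovE is produced and active.
No repressor is bound and SovE is active, so *fenC* is transcribed.
So FenC is produced and active.
Autoinducer-2 is present, so NerG is inactive.
Zn²⁺ is present, so ElnE is active.
With repressor ElnE bound, *lutP* is not transcribed.
So LutP is not produced.
Mn²⁺ is present, so LutJ is active.
Norleucine is absent, so NerS is inactive.
No repressor is bound and LutJ is active, so *dovE* is transcribed.
So DovE is produced and active.
With repressor DovE bound, *fenB* is not transcribed.
So FenB is not produced.
Ni²⁺ is present, so DulD is active.
Fe²⁺ is present, so PexS is inactive.
Activator DulD is present, so *nerK* is transcribed.
So NerK is produced and active.
NerN is produced constitutively and is active.
Activator NerK is present, so *torE* is transcribed.
So TorE is produced and active.
With repressor TorE bound, *dovY* is not transcribed.
So DovY is not produced.
With repressor FenC bound, *pexC* is not transcribed.
So PexC is not produced.
With no repressor bound, *jovT* is transcribed.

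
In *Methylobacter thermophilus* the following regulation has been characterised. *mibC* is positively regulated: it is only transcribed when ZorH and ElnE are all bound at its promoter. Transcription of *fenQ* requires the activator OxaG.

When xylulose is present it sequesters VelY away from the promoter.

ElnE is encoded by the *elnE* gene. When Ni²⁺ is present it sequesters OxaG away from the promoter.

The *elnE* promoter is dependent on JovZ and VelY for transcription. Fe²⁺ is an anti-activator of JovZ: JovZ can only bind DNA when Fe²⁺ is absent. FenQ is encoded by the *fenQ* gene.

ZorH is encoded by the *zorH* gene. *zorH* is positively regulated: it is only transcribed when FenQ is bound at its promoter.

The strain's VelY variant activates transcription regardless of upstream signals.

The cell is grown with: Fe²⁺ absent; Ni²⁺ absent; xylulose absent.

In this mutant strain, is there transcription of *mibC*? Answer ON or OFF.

ON

Ni²⁺ is absent, so OxaG is active.
No repressor is bound and OxaG is active, so *fenQ* is transcribed.
So FenQ is produced and active.
No repressor is bound and FenQ is active, so *zorH* is transcribed.
So ZorH is produced and active.
Fe²⁺ is absent, so JovZ is active.
VelY is constitutively active in this strain.
No repressor is bound and JovZ and VelY are active, so *elnE* is transcribed.
So ElnE is produced and active.
No repressor is bound and ZorH and ElnE are active, so *mibC* is transcribed.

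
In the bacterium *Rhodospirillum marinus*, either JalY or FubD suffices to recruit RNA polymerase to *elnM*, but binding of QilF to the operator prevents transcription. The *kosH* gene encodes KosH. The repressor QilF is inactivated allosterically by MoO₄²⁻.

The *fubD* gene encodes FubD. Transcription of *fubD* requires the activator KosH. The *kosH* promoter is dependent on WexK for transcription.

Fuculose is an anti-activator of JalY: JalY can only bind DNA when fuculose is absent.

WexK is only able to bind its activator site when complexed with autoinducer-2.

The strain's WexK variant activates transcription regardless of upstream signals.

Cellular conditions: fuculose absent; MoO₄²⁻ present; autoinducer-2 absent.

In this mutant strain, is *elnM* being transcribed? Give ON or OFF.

ON

Fuculose is absent, so JalY is active.
MoO₄²⁻ is present, so QilF is inactive.
WexK is constitutively active in this strain.
No repressor is bound and WexK is active, so *kosH* is transcribed.
So KosH is produced and active.
No repressor is bound and KosH is active, so *fubD* is transcribed.
So FubD is produced and active.
Activator JalY is present, so *elnM* is transcribed.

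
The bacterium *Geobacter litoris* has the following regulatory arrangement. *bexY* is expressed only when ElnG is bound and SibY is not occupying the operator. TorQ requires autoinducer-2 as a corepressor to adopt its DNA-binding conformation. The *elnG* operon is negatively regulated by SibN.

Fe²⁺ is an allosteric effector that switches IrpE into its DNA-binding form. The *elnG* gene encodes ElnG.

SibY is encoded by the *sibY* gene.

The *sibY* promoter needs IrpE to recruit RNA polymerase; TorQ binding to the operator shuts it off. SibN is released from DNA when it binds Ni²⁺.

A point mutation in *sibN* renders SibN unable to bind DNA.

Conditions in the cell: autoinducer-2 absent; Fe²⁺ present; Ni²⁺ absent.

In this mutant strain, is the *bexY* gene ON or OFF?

SibN is non-functional in this strain, so it has no effect.
With no repressor bound, *elnG* is transcribed.
So ElnG is produced and active.
Fe²⁺ is present, so IrpE is active.
Autoinducer-2 is absent, so TorQ is inactive.
No repressor is bound and IrpE is active, so *sibY* is transcribed.
So SibY is produced and active.
With repressor SibY bound, *bexY* is not transcribed.

OFF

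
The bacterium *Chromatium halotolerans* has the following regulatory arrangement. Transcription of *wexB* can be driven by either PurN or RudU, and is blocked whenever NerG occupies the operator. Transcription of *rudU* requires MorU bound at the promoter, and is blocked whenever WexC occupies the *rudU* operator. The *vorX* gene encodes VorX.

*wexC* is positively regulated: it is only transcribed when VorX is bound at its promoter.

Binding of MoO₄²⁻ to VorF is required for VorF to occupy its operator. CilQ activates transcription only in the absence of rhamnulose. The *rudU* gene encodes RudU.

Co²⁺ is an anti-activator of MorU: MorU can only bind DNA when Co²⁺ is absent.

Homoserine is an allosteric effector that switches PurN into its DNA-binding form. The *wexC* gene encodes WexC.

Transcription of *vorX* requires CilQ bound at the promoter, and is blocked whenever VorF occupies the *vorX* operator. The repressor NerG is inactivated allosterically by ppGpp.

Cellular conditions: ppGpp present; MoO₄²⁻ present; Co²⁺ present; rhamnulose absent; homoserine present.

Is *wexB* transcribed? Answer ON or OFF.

ppGpp is present, so NerG is inactive.
Homoserine is present, so PurN is active.
Co²⁺ is present, so MorU is inactive.
MoO₄²⁻ is present, so VorF is active.
Rhamnulose is absent, so CilQ is active.
With repressor VorF bound, *vorX* is not transcribed.
So VorX is not produced.
Required activator VorX is absent, so *wexC* is not transcribed.
So WexC is not produced.
Required activator MorU is absent, so *rudU* is not transcribed.
So RudU is not produced.
Activator PurN is present, so *wexB* is transcribed.

ON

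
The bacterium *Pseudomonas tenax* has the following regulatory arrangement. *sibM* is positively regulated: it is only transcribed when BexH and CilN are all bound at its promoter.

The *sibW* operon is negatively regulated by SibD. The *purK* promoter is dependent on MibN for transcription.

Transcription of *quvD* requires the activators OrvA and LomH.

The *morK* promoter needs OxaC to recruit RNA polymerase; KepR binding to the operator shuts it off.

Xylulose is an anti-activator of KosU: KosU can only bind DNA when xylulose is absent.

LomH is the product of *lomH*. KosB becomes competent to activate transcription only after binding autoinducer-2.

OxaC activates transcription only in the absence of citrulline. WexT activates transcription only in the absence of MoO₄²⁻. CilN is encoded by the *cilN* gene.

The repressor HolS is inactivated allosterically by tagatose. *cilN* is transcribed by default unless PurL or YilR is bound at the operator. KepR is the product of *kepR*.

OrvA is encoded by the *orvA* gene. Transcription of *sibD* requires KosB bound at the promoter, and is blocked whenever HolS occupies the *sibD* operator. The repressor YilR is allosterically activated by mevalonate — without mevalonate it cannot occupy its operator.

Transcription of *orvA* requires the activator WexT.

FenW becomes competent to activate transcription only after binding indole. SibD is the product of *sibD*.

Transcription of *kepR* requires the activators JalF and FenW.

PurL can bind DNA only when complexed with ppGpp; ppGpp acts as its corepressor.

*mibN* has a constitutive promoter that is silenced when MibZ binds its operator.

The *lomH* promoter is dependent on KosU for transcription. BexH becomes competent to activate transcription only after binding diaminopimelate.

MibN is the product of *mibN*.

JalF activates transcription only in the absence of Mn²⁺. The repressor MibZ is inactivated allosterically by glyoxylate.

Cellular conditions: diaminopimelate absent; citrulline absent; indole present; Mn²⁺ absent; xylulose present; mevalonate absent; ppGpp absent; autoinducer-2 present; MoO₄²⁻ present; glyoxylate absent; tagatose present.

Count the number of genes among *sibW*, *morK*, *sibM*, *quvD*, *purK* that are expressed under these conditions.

Autoinducer-2 is present, so KosB is active.
Tagatose is present, so HolS is inactive.
No repressor is bound and KosB is active, so *sibD* is transcribed.
So SibD is produced and active.
With repressor SibD bound, *sibW* is not transcribed.
→ *sibW* is OFF.
Citrulline is absent, so OxaC is active.
Mn²⁺ is absent, so JalF is active.
Indole is present, so FenW is active.
No repressor is bound and JalF and FenW are active, so *kepR* is transcribed.
So KepR is produced and active.
With repressor KepR bound, *morK* is not transcribed.
→ *morK* is OFF.
Diaminopimelate is absent, so BexH is inactive.
ppGpp is absent, so PurL is inactive.
Mevalonate is absent, so YilR is inactive.
With no repressor bound, *cilN* is transcribed.
So CilN is produced and active.
Required activator BexH is absent, so *sibM* is not transcribed.
→ *sibM* is OFF.
MoO₄²⁻ is present, so WexT is inactive.
Required activator WexT is absent, so *orvA* is not transcribed.
So OrvA is not produced.
Xylulose is present, so KosU is inactive.
Required activator KosU is absent, so *lomH* is not transcribed.
So LomH is not produced.
Required activator OrvA is absent, so *quvD* is not transcribed.
→ *quvD* is OFF.
Glyoxylate is absent, so MibZ is active.
With repressor MibZ bound, *mibN* is not transcribed.
So MibN is not produced.
Required activator MibN is absent, so *purK* is not transcribed.
→ *purK* is OFF.
0 of the 5 genes are transcribed.

0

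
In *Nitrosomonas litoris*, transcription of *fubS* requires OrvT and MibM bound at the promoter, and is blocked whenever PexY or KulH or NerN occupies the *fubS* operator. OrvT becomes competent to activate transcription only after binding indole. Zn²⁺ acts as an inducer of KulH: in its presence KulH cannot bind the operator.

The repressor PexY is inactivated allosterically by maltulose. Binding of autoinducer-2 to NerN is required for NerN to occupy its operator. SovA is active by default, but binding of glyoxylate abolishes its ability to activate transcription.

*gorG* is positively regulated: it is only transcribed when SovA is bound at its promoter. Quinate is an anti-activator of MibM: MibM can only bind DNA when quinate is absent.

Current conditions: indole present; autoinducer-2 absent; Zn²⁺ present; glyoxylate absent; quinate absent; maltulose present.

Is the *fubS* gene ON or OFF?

ON

Maltulose is present, so PexY is inactive.
Zn²⁺ is present, so KulH is inactive.
Indole is present, so OrvT is active.
Quinate is absent, so MibM is active.
Autoinducer-2 is absent, so NerN is inactive.
No repressor is bound and OrvT and MibM are active, so *fubS* is transcribed.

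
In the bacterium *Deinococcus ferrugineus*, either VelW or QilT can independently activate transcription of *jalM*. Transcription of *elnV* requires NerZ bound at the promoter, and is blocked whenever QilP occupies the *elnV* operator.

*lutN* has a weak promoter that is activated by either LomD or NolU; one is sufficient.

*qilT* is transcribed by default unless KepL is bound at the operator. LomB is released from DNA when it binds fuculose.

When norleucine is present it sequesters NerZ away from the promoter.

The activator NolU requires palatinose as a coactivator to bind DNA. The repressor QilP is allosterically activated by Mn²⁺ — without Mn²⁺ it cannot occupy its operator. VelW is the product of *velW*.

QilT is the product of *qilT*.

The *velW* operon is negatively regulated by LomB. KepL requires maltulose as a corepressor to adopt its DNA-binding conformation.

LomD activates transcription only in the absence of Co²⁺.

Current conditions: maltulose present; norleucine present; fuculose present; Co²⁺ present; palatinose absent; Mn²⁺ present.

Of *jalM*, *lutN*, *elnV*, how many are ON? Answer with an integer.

1

Fuculose is present, so LomB is inactive.
With no repressor bound, *velW* is transcribed.
So VelW is produced and active.
Maltulose is present, so KepL is active.
With repressor KepL bound, *qilT* is not transcribed.
So QilT is not produced.
Activator VelW is present, so *jalM* is transcribed.
→ *jalM* is ON.
Co²⁺ is present, so LomD is inactive.
Palatinose is absent, so NolU is inactive.
No activator is available at the *lutN* promoter, so *lutN* is not transcribed.
→ *lutN* is OFF.
Mn²⁺ is present, so QilP is active.
Norleucine is present, so NerZ is inactive.
With repressor QilP bound, *elnV* is not transcribed.
→ *elnV* is OFF.
1 of the 3 genes is transcribed.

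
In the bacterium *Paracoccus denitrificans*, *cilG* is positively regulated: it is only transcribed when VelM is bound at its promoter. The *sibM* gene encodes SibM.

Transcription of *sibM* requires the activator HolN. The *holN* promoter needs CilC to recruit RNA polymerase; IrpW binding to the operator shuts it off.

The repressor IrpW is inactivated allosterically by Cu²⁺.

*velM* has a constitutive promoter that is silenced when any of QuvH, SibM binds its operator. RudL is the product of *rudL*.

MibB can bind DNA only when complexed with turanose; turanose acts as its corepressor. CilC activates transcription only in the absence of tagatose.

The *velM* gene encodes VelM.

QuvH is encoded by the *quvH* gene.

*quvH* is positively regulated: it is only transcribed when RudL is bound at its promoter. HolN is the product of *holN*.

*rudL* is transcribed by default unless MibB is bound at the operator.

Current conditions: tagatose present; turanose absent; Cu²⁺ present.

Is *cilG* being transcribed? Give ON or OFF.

Turanose is absent, so MibB is inactive.
With no repressor bound, *rudL* is transcribed.
So RudL is produced and active.
No repressor is bound and RudL is active, so *quvH* is transcribed.
So QuvH is produced and active.
Cu²⁺ is present, so IrpW is inactive.
Tagatose is present, so CilC is inactive.
Required activator CilC is absent, so *holN* is not transcribed.
So HolN is not produced.
Required activator HolN is absent, so *sibM* is not transcribed.
So SibM is not produced.
With repressor QuvH bound, *velM* is not transcribed.
So VelM is not produced.
Required activator VelM is absent, so *cilG* is not transcribed.

OFF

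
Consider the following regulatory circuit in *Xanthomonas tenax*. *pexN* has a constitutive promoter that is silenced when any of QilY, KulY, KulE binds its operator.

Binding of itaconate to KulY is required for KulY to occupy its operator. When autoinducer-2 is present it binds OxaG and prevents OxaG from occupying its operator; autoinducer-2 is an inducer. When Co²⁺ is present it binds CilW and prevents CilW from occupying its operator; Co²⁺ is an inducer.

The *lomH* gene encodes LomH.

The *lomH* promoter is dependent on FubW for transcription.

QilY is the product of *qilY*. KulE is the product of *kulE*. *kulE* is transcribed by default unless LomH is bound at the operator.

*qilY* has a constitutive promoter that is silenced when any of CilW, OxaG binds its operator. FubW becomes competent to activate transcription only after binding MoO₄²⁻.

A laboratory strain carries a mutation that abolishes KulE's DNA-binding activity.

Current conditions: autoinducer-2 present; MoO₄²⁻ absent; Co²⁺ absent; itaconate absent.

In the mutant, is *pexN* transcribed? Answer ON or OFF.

ON

Co²⁺ is absent, so CilW is active.
Autoinducer-2 is present, so OxaG is inactive.
With repressor CilW bound, *qilY* is not transcribed.
So QilY is not produced.
Itaconate is absent, so KulY is inactive.
KulE is non-functional in this strain, so it has no effect.
With no repressor bound, *pexN* is transcribed.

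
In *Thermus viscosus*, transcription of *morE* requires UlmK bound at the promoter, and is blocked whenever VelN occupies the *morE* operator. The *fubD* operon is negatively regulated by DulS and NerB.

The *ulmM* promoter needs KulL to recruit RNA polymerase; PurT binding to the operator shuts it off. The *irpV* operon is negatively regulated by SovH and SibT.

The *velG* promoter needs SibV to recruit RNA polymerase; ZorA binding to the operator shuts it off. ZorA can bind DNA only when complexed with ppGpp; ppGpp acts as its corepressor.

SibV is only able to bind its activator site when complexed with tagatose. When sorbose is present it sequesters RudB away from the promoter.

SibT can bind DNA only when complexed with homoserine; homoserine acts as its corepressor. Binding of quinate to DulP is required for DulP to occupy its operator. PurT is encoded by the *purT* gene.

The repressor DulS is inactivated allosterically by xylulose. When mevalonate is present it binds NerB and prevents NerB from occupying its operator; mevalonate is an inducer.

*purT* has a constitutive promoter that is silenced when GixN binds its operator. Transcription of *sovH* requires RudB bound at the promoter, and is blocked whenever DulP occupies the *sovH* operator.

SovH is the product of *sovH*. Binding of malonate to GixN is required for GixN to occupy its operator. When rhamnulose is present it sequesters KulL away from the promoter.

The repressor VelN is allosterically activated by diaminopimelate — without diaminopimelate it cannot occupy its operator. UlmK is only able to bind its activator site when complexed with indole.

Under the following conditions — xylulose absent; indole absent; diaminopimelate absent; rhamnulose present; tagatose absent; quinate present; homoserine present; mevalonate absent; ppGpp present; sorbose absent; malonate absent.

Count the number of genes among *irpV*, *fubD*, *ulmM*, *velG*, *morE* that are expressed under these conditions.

0

Sorbose is absent, so RudB is active.
Quinate is present, so DulP is active.
With repressor DulP bound, *sovH* is not transcribed.
So SovH is not produced.
Homoserine is present, so SibT is active.
With repressor SibT bound, *irpV* is not transcribed.
→ *irpV* is OFF.
Xylulose is absent, so DulS is active.
Mevalonate is absent, so NerB is active.
With repressor DulS bound, *fubD* is not transcribed.
→ *fubD* is OFF.
Malonate is absent, so GixN is inactive.
With no repressor bound, *purT* is transcribed.
So PurT is produced and active.
Rhamnulose is present, so KulL is inactive.
With repressor PurT bound, *ulmM* is not transcribed.
→ *ulmM* is OFF.
Tagatose is absent, so SibV is inactive.
ppGpp is present, so ZorA is active.
With repressor ZorA bound, *velG* is not transcribed.
→ *velG* is OFF.
Diaminopimelate is absent, so VelN is inactive.
Indole is absent, so UlmK is inactive.
Required activator UlmK is absent, so *morE* is not transcribed.
→ *morE* is OFF.
0 of the 5 genes are transcribed.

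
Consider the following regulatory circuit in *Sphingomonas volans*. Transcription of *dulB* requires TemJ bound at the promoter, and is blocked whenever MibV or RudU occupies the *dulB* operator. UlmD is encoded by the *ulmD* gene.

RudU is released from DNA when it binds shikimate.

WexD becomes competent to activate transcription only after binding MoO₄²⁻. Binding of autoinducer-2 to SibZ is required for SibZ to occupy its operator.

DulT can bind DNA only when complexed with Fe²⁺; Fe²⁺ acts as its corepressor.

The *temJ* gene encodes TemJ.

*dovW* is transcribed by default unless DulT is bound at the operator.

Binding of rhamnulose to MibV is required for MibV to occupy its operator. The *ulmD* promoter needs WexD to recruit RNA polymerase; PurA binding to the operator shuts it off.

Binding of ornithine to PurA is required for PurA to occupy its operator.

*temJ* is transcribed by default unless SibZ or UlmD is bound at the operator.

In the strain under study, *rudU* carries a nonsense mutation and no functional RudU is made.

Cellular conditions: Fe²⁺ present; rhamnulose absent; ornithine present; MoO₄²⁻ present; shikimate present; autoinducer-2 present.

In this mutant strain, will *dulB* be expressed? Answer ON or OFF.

OFF

Autoinducer-2 is present, so SibZ is active.
MoO₄²⁻ is present, so WexD is active.
Ornithine is present, so PurA is active.
With repressor PurA bound, *ulmD* is not transcribed.
So UlmD is not produced.
With repressor SibZ bound, *temJ* is not transcribed.
So TemJ is not produced.
Rhamnulose is absent, so MibV is inactive.
RudU is non-functional in this strain, so it has no effect.
Required activator TemJ is absent, so *dulB* is not transcribed.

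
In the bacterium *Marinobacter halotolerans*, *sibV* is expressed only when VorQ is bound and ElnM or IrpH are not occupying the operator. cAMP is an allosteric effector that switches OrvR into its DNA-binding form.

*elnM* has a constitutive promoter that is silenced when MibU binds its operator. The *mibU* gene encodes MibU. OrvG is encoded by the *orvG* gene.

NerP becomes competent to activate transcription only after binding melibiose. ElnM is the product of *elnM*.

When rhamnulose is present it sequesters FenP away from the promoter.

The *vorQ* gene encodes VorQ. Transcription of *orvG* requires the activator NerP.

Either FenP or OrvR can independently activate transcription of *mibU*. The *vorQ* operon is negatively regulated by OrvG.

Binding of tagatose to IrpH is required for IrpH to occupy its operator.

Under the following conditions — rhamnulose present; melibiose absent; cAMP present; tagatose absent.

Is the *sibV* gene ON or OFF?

ON

Melibiose is absent, so NerP is inactive.
Required activator NerP is absent, so *orvG* is not transcribed.
So OrvG is not produced.
With no repressor bound, *vorQ* is transcribed.
So VorQ is produced and active.
Rhamnulose is present, so FenP is inactive.
cAMP is present, so OrvR is active.
Activator OrvR is present, so *mibU* is transcribed.
So MibU is produced and active.
With repressor MibU bound, *elnM* is not transcribed.
So ElnM is not produced.
Tagatose is absent, so IrpH is inactive.
No repressor is bound and VorQ is active, so *sibV* is transcribed.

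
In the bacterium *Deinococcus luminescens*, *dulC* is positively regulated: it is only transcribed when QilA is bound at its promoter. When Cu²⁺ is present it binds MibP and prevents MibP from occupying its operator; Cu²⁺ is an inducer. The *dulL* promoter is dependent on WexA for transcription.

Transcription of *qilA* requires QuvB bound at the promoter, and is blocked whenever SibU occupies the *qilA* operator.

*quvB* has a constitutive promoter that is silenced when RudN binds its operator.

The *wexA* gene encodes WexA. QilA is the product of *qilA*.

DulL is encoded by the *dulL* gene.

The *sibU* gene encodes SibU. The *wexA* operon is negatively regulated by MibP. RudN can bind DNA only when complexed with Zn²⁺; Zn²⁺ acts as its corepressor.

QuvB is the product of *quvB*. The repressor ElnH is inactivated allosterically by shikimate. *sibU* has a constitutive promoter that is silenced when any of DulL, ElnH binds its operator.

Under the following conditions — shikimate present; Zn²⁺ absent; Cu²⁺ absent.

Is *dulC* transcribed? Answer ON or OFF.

Cu²⁺ is absent, so MibP is active.
With repressor MibP bound, *wexA* is not transcribed.
So WexA is not produced.
Required activator WexA is absent, so *dulL* is not transcribed.
So DulL is not produced.
Shikimate is present, so ElnH is inactive.
With no repressor bound, *sibU* is transcribed.
So SibU is produced and active.
Zn²⁺ is absent, so RudN is inactive.
With no repressor bound, *quvB* is transcribed.
So QuvB is produced and active.
With repressor SibU bound, *qilA* is not transcribed.
So QilA is not produced.
Required activator QilA is absent, so *dulC* is not transcribed.

OFF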